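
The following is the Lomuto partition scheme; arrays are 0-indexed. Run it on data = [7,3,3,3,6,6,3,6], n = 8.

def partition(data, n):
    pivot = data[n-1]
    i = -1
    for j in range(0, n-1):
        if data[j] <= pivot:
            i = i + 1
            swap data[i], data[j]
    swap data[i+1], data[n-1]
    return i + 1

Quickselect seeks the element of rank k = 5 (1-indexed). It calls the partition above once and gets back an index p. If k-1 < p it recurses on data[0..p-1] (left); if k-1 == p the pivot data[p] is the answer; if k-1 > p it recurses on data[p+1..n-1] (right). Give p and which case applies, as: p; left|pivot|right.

6; left

pivot=6, i=-1
j=0: 7>6, skip
j=1: 3≤6, i=0, swap(0,1) ⇒ [3,7,3,3,6,6,3,6]
j=2: 3≤6, i=1, swap(1,2) ⇒ [3,3,7,3,6,6,3,6]
j=3: 3≤6, i=2, swap(2,3) ⇒ [3,3,3,7,6,6,3,6]
j=4: 6≤6, i=3, swap(3,4) ⇒ [3,3,3,6,7,6,3,6]
j=5: 6≤6, i=4, swap(4,5) ⇒ [3,3,3,6,6,7,3,6]
j=6: 3≤6, i=5, swap(5,6) ⇒ [3,3,3,6,6,3,7,6]
swap(6,7) ⇒ [3,3,3,6,6,3,6,7]; return 6
p = 6; k-1 = 4 < 6 ⇒ left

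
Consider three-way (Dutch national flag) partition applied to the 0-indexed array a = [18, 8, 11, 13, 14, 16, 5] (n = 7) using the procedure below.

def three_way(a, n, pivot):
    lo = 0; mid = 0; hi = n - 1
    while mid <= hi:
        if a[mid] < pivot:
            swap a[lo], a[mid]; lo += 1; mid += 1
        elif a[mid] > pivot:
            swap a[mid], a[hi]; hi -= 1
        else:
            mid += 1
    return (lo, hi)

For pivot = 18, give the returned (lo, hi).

(6, 6)

pivot = 18; lo=0, mid=0, hi=6
a[mid]=18=18: mid=1
a[mid]=8<18: swap a[0],a[1]; lo=1,mid=2 → [8, 18, 11, 13, 14, 16, 5]
a[mid]=11<18: swap a[1],a[2]; lo=2,mid=3 → [8, 11, 18, 13, 14, 16, 5]
a[mid]=13<18: swap a[2],a[3]; lo=3,mid=4 → [8, 11, 13, 18, 14, 16, 5]
a[mid]=14<18: swap a[3],a[4]; lo=4,mid=5 → [8, 11, 13, 14, 18, 16, 5]
a[mid]=16<18: swap a[4],a[5]; lo=5,mid=6 → [8, 11, 13, 14, 16, 18, 5]
a[mid]=5<18: swap a[5],a[6]; lo=6,mid=7 → [8, 11, 13, 14, 16, 5, 18]
end: lo=6, hi=6; a = [8, 11, 13, 14, 16, 5, 18]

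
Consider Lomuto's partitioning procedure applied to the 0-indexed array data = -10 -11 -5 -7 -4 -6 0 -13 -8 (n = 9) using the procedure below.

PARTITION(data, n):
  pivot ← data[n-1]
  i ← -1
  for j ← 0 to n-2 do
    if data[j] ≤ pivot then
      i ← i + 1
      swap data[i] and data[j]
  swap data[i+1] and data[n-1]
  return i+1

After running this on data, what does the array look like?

-10 -11 -13 -8 -4 -6 0 -5 -7

pivot = data[8] = -8; i = -1
j=0: data[0]=-10 ≤ -8 → i=0, swap data[0],data[0] (no change) → -10 -11 -5 -7 -4 -6 0 -13 -8
j=1: data[1]=-11 ≤ -8 → i=1, swap data[1],data[1] (no change) → -10 -11 -5 -7 -4 -6 0 -13 -8
j=2: data[2]=-5 > -8 → no swap
j=3: data[3]=-7 > -8 → no swap
j=4: data[4]=-4 > -8 → no swap
j=5: data[5]=-6 > -8 → no swap
j=6: data[6]=0 > -8 → no swap
j=7: data[7]=-13 ≤ -8 → i=2, swap data[2],data[7] → -10 -11 -13 -7 -4 -6 0 -5 -8
final swap data[3],data[8] → -10 -11 -13 -8 -4 -6 0 -5 -7; return 3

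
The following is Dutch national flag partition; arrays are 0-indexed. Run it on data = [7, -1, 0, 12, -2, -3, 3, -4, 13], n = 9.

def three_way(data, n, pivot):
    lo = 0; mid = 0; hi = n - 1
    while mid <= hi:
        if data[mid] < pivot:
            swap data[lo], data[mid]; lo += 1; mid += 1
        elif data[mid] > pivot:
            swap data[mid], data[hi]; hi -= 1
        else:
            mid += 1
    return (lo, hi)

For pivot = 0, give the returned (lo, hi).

pivot = 0; lo=0, mid=0, hi=8
data[mid]=7>0: swap data[0],data[8]; hi=7 → [13, -1, 0, 12, -2, -3, 3, -4, 7]
data[mid]=13>0: swap data[0],data[7]; hi=6 → [-4, -1, 0, 12, -2, -3, 3, 13, 7]
data[mid]=-4<0: swap data[0],data[0]; lo=1,mid=1 → [-4, -1, 0, 12, -2, -3, 3, 13, 7]
data[mid]=-1<0: swap data[1],data[1]; lo=2,mid=2 → [-4, -1, 0, 12, -2, -3, 3, 13, 7]
data[mid]=0=0: mid=3
data[mid]=12>0: swap data[3],data[6]; hi=5 → [-4, -1, 0, 3, -2, -3, 12, 13, 7]
data[mid]=3>0: swap data[3],data[5]; hi=4 → [-4, -1, 0, -3, -2, 3, 12, 13, 7]
data[mid]=-3<0: swap data[2],data[3]; lo=3,mid=4 → [-4, -1, -3, 0, -2, 3, 12, 13, 7]
data[mid]=-2<0: swap data[3],data[4]; lo=4,mid=5 → [-4, -1, -3, -2, 0, 3, 12, 13, 7]
end: lo=4, hi=4; data = [-4, -1, -3, -2, 0, 3, 12, 13, 7]

(4, 4)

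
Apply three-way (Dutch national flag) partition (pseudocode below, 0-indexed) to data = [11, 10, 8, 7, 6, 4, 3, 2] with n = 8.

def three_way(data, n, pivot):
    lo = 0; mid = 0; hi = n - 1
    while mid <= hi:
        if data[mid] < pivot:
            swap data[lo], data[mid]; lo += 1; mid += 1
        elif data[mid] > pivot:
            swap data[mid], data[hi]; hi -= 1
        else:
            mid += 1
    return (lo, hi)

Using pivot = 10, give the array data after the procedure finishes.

lo=0 mid=0 hi=7
11>10: swap(0,7), hi=6 ⇒ [2, 10, 8, 7, 6, 4, 3, 11]
2<10: swap(0,0), lo=1 mid=1 ⇒ [2, 10, 8, 7, 6, 4, 3, 11]
10=10: mid=2
8<10: swap(1,2), lo=2 mid=3 ⇒ [2, 8, 10, 7, 6, 4, 3, 11]
7<10: swap(2,3), lo=3 mid=4 ⇒ [2, 8, 7, 10, 6, 4, 3, 11]
6<10: swap(3,4), lo=4 mid=5 ⇒ [2, 8, 7, 6, 10, 4, 3, 11]
4<10: swap(4,5), lo=5 mid=6 ⇒ [2, 8, 7, 6, 4, 10, 3, 11]
3<10: swap(5,6), lo=6 mid=7 ⇒ [2, 8, 7, 6, 4, 3, 10, 11]
done. lo=6 hi=6; data=[2, 8, 7, 6, 4, 3, 10, 11]

[2, 8, 7, 6, 4, 3, 10, 11]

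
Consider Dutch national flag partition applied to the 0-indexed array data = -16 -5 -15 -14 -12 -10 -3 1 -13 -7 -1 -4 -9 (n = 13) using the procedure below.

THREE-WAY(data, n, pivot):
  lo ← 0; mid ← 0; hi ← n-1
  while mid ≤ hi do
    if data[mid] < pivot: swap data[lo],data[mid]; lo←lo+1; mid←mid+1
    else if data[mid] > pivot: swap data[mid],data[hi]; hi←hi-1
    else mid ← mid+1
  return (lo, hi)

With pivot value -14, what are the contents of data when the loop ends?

lo=0 mid=0 hi=12
-16<-14: swap(0,0), lo=1 mid=1 ⇒ -16 -5 -15 -14 -12 -10 -3 1 -13 -7 -1 -4 -9
-5>-14: swap(1,12), hi=11 ⇒ -16 -9 -15 -14 -12 -10 -3 1 -13 -7 -1 -4 -5
-9>-14: swap(1,11), hi=10 ⇒ -16 -4 -15 -14 -12 -10 -3 1 -13 -7 -1 -9 -5
-4>-14: swap(1,10), hi=9 ⇒ -16 -1 -15 -14 -12 -10 -3 1 -13 -7 -4 -9 -5
-1>-14: swap(1,9), hi=8 ⇒ -16 -7 -15 -14 -12 -10 -3 1 -13 -1 -4 -9 -5
-7>-14: swap(1,8), hi=7 ⇒ -16 -13 -15 -14 -12 -10 -3 1 -7 -1 -4 -9 -5
-13>-14: swap(1,7), hi=6 ⇒ -16 1 -15 -14 -12 -10 -3 -13 -7 -1 -4 -9 -5
1>-14: swap(1,6), hi=5 ⇒ -16 -3 -15 -14 -12 -10 1 -13 -7 -1 -4 -9 -5
-3>-14: swap(1,5), hi=4 ⇒ -16 -10 -15 -14 -12 -3 1 -13 -7 -1 -4 -9 -5
-10>-14: swap(1,4), hi=3 ⇒ -16 -12 -15 -14 -10 -3 1 -13 -7 -1 -4 -9 -5
-12>-14: swap(1,3), hi=2 ⇒ -16 -14 -15 -12 -10 -3 1 -13 -7 -1 -4 -9 -5
-14=-14: mid=2
-15<-14: swap(1,2), lo=2 mid=3 ⇒ -16 -15 -14 -12 -10 -3 1 -13 -7 -1 -4 -9 -5
done. lo=2 hi=2; data=-16 -15 -14 -12 -10 -3 1 -13 -7 -1 -4 -9 -5

-16 -15 -14 -12 -10 -3 1 -13 -7 -1 -4 -9 -5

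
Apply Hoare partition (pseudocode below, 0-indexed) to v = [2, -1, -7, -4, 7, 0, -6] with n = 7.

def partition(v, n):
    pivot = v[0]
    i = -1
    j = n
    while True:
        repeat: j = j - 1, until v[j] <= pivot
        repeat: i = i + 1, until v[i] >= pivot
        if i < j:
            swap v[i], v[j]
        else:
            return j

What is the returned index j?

pivot=2
j stops at 6 (-6), i stops at 0 (2); swap ⇒ [-6, -1, -7, -4, 7, 0, 2]
j stops at 5 (0), i stops at 4 (7); swap ⇒ [-6, -1, -7, -4, 0, 7, 2]
j stops at 4, i stops at 5; i≥j ⇒ return 4. v=[-6, -1, -7, -4, 0, 7, 2]

4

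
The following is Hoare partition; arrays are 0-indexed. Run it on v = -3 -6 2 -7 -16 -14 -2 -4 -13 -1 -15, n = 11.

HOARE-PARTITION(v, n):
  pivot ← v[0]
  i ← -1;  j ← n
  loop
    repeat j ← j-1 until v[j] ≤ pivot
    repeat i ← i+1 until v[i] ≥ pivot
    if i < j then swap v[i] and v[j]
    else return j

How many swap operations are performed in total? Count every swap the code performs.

pivot=-3
j stops at 10 (-15), i stops at 0 (-3); swap ⇒ -15 -6 2 -7 -16 -14 -2 -4 -13 -1 -3
j stops at 8 (-13), i stops at 2 (2); swap ⇒ -15 -6 -13 -7 -16 -14 -2 -4 2 -1 -3
j stops at 7 (-4), i stops at 6 (-2); swap ⇒ -15 -6 -13 -7 -16 -14 -4 -2 2 -1 -3
j stops at 6, i stops at 7; i≥j ⇒ return 6. v=-15 -6 -13 -7 -16 -14 -4 -2 2 -1 -3

3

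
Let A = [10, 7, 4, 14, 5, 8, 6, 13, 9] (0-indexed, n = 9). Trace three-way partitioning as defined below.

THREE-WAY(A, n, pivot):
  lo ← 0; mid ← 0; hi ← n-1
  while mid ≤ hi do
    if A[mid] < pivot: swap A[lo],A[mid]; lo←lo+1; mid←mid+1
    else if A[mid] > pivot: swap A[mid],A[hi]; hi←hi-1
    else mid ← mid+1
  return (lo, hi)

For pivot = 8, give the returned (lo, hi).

(4, 4)

pivot = 8; lo=0, mid=0, hi=8
A[mid]=10>8: swap A[0],A[8]; hi=7 → [9, 7, 4, 14, 5, 8, 6, 13, 10]
A[mid]=9>8: swap A[0],A[7]; hi=6 → [13, 7, 4, 14, 5, 8, 6, 9, 10]
A[mid]=13>8: swap A[0],A[6]; hi=5 → [6, 7, 4, 14, 5, 8, 13, 9, 10]
A[mid]=6<8: swap A[0],A[0]; lo=1,mid=1 → [6, 7, 4, 14, 5, 8, 13, 9, 10]
A[mid]=7<8: swap A[1],A[1]; lo=2,mid=2 → [6, 7, 4, 14, 5, 8, 13, 9, 10]
A[mid]=4<8: swap A[2],A[2]; lo=3,mid=3 → [6, 7, 4, 14, 5, 8, 13, 9, 10]
A[mid]=14>8: swap A[3],A[5]; hi=4 → [6, 7, 4, 8, 5, 14, 13, 9, 10]
A[mid]=8=8: mid=4
A[mid]=5<8: swap A[3],A[4]; lo=4,mid=5 → [6, 7, 4, 5, 8, 14, 13, 9, 10]
end: lo=4, hi=4; A = [6, 7, 4, 5, 8, 14, 13, 9, 10]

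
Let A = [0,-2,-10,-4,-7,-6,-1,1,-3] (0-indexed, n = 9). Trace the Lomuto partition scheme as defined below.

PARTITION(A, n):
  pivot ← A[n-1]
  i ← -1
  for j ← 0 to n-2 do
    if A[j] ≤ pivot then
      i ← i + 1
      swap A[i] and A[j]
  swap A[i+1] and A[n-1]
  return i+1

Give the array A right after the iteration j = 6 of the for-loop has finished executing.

pivot=-3, i=-1
j=0: 0>-3, skip
j=1: -2>-3, skip
j=2: -10≤-3, i=0, swap(0,2) ⇒ [-10,-2,0,-4,-7,-6,-1,1,-3]
j=3: -4≤-3, i=1, swap(1,3) ⇒ [-10,-4,0,-2,-7,-6,-1,1,-3]
j=4: -7≤-3, i=2, swap(2,4) ⇒ [-10,-4,-7,-2,0,-6,-1,1,-3]
j=5: -6≤-3, i=3, swap(3,5) ⇒ [-10,-4,-7,-6,0,-2,-1,1,-3]
j=6: -1>-3, skip
(after j=6) A = [-10,-4,-7,-6,0,-2,-1,1,-3]

[-10,-4,-7,-6,0,-2,-1,1,-3]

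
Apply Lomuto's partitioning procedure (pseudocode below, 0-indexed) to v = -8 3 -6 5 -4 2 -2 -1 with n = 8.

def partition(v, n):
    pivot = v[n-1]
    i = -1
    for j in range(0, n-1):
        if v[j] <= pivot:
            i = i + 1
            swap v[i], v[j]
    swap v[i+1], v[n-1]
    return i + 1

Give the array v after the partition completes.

-8 -6 -4 -2 -1 2 5 3

pivot = v[7] = -1; i = -1
j=0: v[0]=-8 ≤ -1 → i=0, swap v[0],v[0] (no change) → -8 3 -6 5 -4 2 -2 -1
j=1: v[1]=3 > -1 → no swap
j=2: v[2]=-6 ≤ -1 → i=1, swap v[1],v[2] → -8 -6 3 5 -4 2 -2 -1
j=3: v[3]=5 > -1 → no swap
j=4: v[4]=-4 ≤ -1 → i=2, swap v[2],v[4] → -8 -6 -4 5 3 2 -2 -1
j=5: v[5]=2 > -1 → no swap
j=6: v[6]=-2 ≤ -1 → i=3, swap v[3],v[6] → -8 -6 -4 -2 3 2 5 -1
final swap v[4],v[7] → -8 -6 -4 -2 -1 2 5 3; return 4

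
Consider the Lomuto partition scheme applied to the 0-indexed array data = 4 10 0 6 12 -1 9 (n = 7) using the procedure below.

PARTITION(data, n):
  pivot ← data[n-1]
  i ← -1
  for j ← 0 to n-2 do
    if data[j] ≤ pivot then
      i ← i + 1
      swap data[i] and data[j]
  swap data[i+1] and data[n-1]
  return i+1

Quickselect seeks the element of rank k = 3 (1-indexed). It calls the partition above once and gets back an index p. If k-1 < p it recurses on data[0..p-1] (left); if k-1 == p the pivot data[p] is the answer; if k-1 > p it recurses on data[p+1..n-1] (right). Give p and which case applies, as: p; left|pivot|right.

4; left

pivot=9, i=-1
j=0: 4≤9, i=0, swap(0,0) ⇒ 4 10 0 6 12 -1 9
j=1: 10>9, skip
j=2: 0≤9, i=1, swap(1,2) ⇒ 4 0 10 6 12 -1 9
j=3: 6≤9, i=2, swap(2,3) ⇒ 4 0 6 10 12 -1 9
j=4: 12>9, skip
j=5: -1≤9, i=3, swap(3,5) ⇒ 4 0 6 -1 12 10 9
swap(4,6) ⇒ 4 0 6 -1 9 10 12; return 4
p = 4; k-1 = 2 < 4 ⇒ left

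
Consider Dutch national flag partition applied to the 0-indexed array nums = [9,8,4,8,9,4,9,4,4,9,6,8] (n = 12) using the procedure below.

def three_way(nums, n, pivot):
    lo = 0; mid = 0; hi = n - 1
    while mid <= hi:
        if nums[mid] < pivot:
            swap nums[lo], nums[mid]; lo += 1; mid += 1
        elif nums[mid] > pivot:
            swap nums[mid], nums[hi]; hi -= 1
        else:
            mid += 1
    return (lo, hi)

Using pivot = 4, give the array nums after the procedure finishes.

[4,4,4,4,9,9,8,8,9,6,8,9]

pivot = 4; lo=0, mid=0, hi=11
nums[mid]=9>4: swap nums[0],nums[11]; hi=10 → [8,8,4,8,9,4,9,4,4,9,6,9]
nums[mid]=8>4: swap nums[0],nums[10]; hi=9 → [6,8,4,8,9,4,9,4,4,9,8,9]
nums[mid]=6>4: swap nums[0],nums[9]; hi=8 → [9,8,4,8,9,4,9,4,4,6,8,9]
nums[mid]=9>4: swap nums[0],nums[8]; hi=7 → [4,8,4,8,9,4,9,4,9,6,8,9]
nums[mid]=4=4: mid=1
nums[mid]=8>4: swap nums[1],nums[7]; hi=6 → [4,4,4,8,9,4,9,8,9,6,8,9]
nums[mid]=4=4: mid=2
nums[mid]=4=4: mid=3
nums[mid]=8>4: swap nums[3],nums[6]; hi=5 → [4,4,4,9,9,4,8,8,9,6,8,9]
nums[mid]=9>4: swap nums[3],nums[5]; hi=4 → [4,4,4,4,9,9,8,8,9,6,8,9]
nums[mid]=4=4: mid=4
nums[mid]=9>4: swap nums[4],nums[4]; hi=3 → [4,4,4,4,9,9,8,8,9,6,8,9]
end: lo=0, hi=3; nums = [4,4,4,4,9,9,8,8,9,6,8,9]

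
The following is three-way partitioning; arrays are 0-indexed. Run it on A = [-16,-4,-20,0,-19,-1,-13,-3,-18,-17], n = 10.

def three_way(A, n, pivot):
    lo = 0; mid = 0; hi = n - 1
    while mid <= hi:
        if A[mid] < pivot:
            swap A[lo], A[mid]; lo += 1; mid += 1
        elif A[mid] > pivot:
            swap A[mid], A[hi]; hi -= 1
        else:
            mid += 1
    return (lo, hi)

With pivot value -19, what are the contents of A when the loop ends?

lo=0 mid=0 hi=9
-16>-19: swap(0,9), hi=8 ⇒ [-17,-4,-20,0,-19,-1,-13,-3,-18,-16]
-17>-19: swap(0,8), hi=7 ⇒ [-18,-4,-20,0,-19,-1,-13,-3,-17,-16]
-18>-19: swap(0,7), hi=6 ⇒ [-3,-4,-20,0,-19,-1,-13,-18,-17,-16]
-3>-19: swap(0,6), hi=5 ⇒ [-13,-4,-20,0,-19,-1,-3,-18,-17,-16]
-13>-19: swap(0,5), hi=4 ⇒ [-1,-4,-20,0,-19,-13,-3,-18,-17,-16]
-1>-19: swap(0,4), hi=3 ⇒ [-19,-4,-20,0,-1,-13,-3,-18,-17,-16]
-19=-19: mid=1
-4>-19: swap(1,3), hi=2 ⇒ [-19,0,-20,-4,-1,-13,-3,-18,-17,-16]
0>-19: swap(1,2), hi=1 ⇒ [-19,-20,0,-4,-1,-13,-3,-18,-17,-16]
-20<-19: swap(0,1), lo=1 mid=2 ⇒ [-20,-19,0,-4,-1,-13,-3,-18,-17,-16]
done. lo=1 hi=1; A=[-20,-19,0,-4,-1,-13,-3,-18,-17,-16]

[-20,-19,0,-4,-1,-13,-3,-18,-17,-16]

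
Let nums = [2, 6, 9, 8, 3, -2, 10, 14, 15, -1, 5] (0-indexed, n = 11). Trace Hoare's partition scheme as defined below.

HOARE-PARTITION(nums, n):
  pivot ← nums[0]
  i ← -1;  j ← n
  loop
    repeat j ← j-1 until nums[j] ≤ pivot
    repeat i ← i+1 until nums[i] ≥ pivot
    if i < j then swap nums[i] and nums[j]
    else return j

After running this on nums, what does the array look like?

[-1, -2, 9, 8, 3, 6, 10, 14, 15, 2, 5]

pivot=2
j stops at 9 (-1), i stops at 0 (2); swap ⇒ [-1, 6, 9, 8, 3, -2, 10, 14, 15, 2, 5]
j stops at 5 (-2), i stops at 1 (6); swap ⇒ [-1, -2, 9, 8, 3, 6, 10, 14, 15, 2, 5]
j stops at 1, i stops at 2; i≥j ⇒ return 1. nums=[-1, -2, 9, 8, 3, 6, 10, 14, 15, 2, 5]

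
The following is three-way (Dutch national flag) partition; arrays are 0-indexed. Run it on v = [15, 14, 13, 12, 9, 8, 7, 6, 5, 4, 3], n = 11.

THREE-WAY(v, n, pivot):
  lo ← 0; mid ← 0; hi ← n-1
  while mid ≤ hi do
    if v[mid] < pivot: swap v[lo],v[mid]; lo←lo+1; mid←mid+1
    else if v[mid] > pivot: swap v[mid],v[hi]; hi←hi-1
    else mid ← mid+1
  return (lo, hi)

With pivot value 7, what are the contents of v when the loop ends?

[3, 4, 5, 6, 7, 8, 9, 12, 13, 14, 15]

pivot = 7; lo=0, mid=0, hi=10
v[mid]=15>7: swap v[0],v[10]; hi=9 → [3, 14, 13, 12, 9, 8, 7, 6, 5, 4, 15]
v[mid]=3<7: swap v[0],v[0]; lo=1,mid=1 → [3, 14, 13, 12, 9, 8, 7, 6, 5, 4, 15]
v[mid]=14>7: swap v[1],v[9]; hi=8 → [3, 4, 13, 12, 9, 8, 7, 6, 5, 14, 15]
v[mid]=4<7: swap v[1],v[1]; lo=2,mid=2 → [3, 4, 13, 12, 9, 8, 7, 6, 5, 14, 15]
v[mid]=13>7: swap v[2],v[8]; hi=7 → [3, 4, 5, 12, 9, 8, 7, 6, 13, 14, 15]
v[mid]=5<7: swap v[2],v[2]; lo=3,mid=3 → [3, 4, 5, 12, 9, 8, 7, 6, 13, 14, 15]
v[mid]=12>7: swap v[3],v[7]; hi=6 → [3, 4, 5, 6, 9, 8, 7, 12, 13, 14, 15]
v[mid]=6<7: swap v[3],v[3]; lo=4,mid=4 → [3, 4, 5, 6, 9, 8, 7, 12, 13, 14, 15]
v[mid]=9>7: swap v[4],v[6]; hi=5 → [3, 4, 5, 6, 7, 8, 9, 12, 13, 14, 15]
v[mid]=7=7: mid=5
v[mid]=8>7: swap v[5],v[5]; hi=4 → [3, 4, 5, 6, 7, 8, 9, 12, 13, 14, 15]
end: lo=4, hi=4; v = [3, 4, 5, 6, 7, 8, 9, 12, 13, 14, 15]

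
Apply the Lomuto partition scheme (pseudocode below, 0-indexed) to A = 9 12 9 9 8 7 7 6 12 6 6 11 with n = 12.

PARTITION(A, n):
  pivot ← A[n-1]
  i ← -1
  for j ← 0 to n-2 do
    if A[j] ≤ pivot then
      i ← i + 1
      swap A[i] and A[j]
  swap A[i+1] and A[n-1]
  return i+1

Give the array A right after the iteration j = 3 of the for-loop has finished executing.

pivot=11, i=-1
j=0: 9≤11, i=0, swap(0,0) ⇒ 9 12 9 9 8 7 7 6 12 6 6 11
j=1: 12>11, skip
j=2: 9≤11, i=1, swap(1,2) ⇒ 9 9 12 9 8 7 7 6 12 6 6 11
j=3: 9≤11, i=2, swap(2,3) ⇒ 9 9 9 12 8 7 7 6 12 6 6 11
(after j=3) A = 9 9 9 12 8 7 7 6 12 6 6 11

9 9 9 12 8 7 7 6 12 6 6 11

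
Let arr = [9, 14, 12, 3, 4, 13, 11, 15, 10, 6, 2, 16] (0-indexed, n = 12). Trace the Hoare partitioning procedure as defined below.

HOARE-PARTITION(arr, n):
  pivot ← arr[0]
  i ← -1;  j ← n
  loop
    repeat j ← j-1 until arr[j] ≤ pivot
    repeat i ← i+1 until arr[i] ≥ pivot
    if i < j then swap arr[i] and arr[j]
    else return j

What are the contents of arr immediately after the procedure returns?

[2, 6, 4, 3, 12, 13, 11, 15, 10, 14, 9, 16]

pivot = arr[0] = 9; i = -1, j = 12
j→10 (arr[10]=2≤9), i→0 (arr[0]=9≥9); i<j, swap → [2, 14, 12, 3, 4, 13, 11, 15, 10, 6, 9, 16]
j→9 (arr[9]=6≤9), i→1 (arr[1]=14≥9); i<j, swap → [2, 6, 12, 3, 4, 13, 11, 15, 10, 14, 9, 16]
j→4 (arr[4]=4≤9), i→2 (arr[2]=12≥9); i<j, swap → [2, 6, 4, 3, 12, 13, 11, 15, 10, 14, 9, 16]
j→3, i→4; i≥j, return j=3. arr = [2, 6, 4, 3, 12, 13, 11, 15, 10, 14, 9, 16]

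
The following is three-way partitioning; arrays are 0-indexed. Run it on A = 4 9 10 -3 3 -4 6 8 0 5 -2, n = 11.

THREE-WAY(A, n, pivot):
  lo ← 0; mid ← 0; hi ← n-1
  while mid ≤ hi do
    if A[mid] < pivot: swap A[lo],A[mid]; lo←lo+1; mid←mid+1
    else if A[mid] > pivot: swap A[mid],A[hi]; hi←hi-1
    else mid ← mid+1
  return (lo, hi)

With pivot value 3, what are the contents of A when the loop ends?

-2 0 -4 -3 3 6 8 10 5 9 4

lo=0 mid=0 hi=10
4>3: swap(0,10), hi=9 ⇒ -2 9 10 -3 3 -4 6 8 0 5 4
-2<3: swap(0,0), lo=1 mid=1 ⇒ -2 9 10 -3 3 -4 6 8 0 5 4
9>3: swap(1,9), hi=8 ⇒ -2 5 10 -3 3 -4 6 8 0 9 4
5>3: swap(1,8), hi=7 ⇒ -2 0 10 -3 3 -4 6 8 5 9 4
0<3: swap(1,1), lo=2 mid=2 ⇒ -2 0 10 -3 3 -4 6 8 5 9 4
10>3: swap(2,7), hi=6 ⇒ -2 0 8 -3 3 -4 6 10 5 9 4
8>3: swap(2,6), hi=5 ⇒ -2 0 6 -3 3 -4 8 10 5 9 4
6>3: swap(2,5), hi=4 ⇒ -2 0 -4 -3 3 6 8 10 5 9 4
-4<3: swap(2,2), lo=3 mid=3 ⇒ -2 0 -4 -3 3 6 8 10 5 9 4
-3<3: swap(3,3), lo=4 mid=4 ⇒ -2 0 -4 -3 3 6 8 10 5 9 4
3=3: mid=5
done. lo=4 hi=4; A=-2 0 -4 -3 3 6 8 10 5 9 4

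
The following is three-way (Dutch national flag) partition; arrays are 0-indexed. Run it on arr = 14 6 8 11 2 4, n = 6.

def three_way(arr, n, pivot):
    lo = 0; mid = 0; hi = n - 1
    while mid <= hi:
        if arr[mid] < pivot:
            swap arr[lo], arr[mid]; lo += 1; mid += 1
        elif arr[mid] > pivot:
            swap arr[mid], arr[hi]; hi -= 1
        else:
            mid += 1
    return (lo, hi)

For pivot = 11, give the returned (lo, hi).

(4, 4)

lo=0 mid=0 hi=5
14>11: swap(0,5), hi=4 ⇒ 4 6 8 11 2 14
4<11: swap(0,0), lo=1 mid=1 ⇒ 4 6 8 11 2 14
6<11: swap(1,1), lo=2 mid=2 ⇒ 4 6 8 11 2 14
8<11: swap(2,2), lo=3 mid=3 ⇒ 4 6 8 11 2 14
11=11: mid=4
2<11: swap(3,4), lo=4 mid=5 ⇒ 4 6 8 2 11 14
done. lo=4 hi=4; arr=4 6 8 2 11 14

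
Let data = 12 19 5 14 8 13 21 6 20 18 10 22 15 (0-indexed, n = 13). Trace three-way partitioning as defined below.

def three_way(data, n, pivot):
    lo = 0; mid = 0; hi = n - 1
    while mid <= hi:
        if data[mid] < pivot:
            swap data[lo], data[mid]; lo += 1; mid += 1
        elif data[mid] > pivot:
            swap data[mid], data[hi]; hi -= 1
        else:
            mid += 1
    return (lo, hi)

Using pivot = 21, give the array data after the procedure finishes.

lo=0 mid=0 hi=12
12<21: swap(0,0), lo=1 mid=1 ⇒ 12 19 5 14 8 13 21 6 20 18 10 22 15
19<21: swap(1,1), lo=2 mid=2 ⇒ 12 19 5 14 8 13 21 6 20 18 10 22 15
5<21: swap(2,2), lo=3 mid=3 ⇒ 12 19 5 14 8 13 21 6 20 18 10 22 15
14<21: swap(3,3), lo=4 mid=4 ⇒ 12 19 5 14 8 13 21 6 20 18 10 22 15
8<21: swap(4,4), lo=5 mid=5 ⇒ 12 19 5 14 8 13 21 6 20 18 10 22 15
13<21: swap(5,5), lo=6 mid=6 ⇒ 12 19 5 14 8 13 21 6 20 18 10 22 15
21=21: mid=7
6<21: swap(6,7), lo=7 mid=8 ⇒ 12 19 5 14 8 13 6 21 20 18 10 22 15
20<21: swap(7,8), lo=8 mid=9 ⇒ 12 19 5 14 8 13 6 20 21 18 10 22 15
18<21: swap(8,9), lo=9 mid=10 ⇒ 12 19 5 14 8 13 6 20 18 21 10 22 15
10<21: swap(9,10), lo=10 mid=11 ⇒ 12 19 5 14 8 13 6 20 18 10 21 22 15
22>21: swap(11,12), hi=11 ⇒ 12 19 5 14 8 13 6 20 18 10 21 15 22
15<21: swap(10,11), lo=11 mid=12 ⇒ 12 19 5 14 8 13 6 20 18 10 15 21 22
done. lo=11 hi=11; data=12 19 5 14 8 13 6 20 18 10 15 21 22

12 19 5 14 8 13 6 20 18 10 15 21 22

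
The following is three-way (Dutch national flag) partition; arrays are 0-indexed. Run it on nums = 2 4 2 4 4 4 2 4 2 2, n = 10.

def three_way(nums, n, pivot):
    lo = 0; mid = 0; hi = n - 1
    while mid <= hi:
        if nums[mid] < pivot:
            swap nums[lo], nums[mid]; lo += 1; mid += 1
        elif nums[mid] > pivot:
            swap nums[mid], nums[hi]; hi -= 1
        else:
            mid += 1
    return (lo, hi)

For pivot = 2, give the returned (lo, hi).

pivot = 2; lo=0, mid=0, hi=9
nums[mid]=2=2: mid=1
nums[mid]=4>2: swap nums[1],nums[9]; hi=8 → 2 2 2 4 4 4 2 4 2 4
nums[mid]=2=2: mid=2
nums[mid]=2=2: mid=3
nums[mid]=4>2: swap nums[3],nums[8]; hi=7 → 2 2 2 2 4 4 2 4 4 4
nums[mid]=2=2: mid=4
nums[mid]=4>2: swap nums[4],nums[7]; hi=6 → 2 2 2 2 4 4 2 4 4 4
nums[mid]=4>2: swap nums[4],nums[6]; hi=5 → 2 2 2 2 2 4 4 4 4 4
nums[mid]=2=2: mid=5
nums[mid]=4>2: swap nums[5],nums[5]; hi=4 → 2 2 2 2 2 4 4 4 4 4
end: lo=0, hi=4; nums = 2 2 2 2 2 4 4 4 4 4

(0, 4)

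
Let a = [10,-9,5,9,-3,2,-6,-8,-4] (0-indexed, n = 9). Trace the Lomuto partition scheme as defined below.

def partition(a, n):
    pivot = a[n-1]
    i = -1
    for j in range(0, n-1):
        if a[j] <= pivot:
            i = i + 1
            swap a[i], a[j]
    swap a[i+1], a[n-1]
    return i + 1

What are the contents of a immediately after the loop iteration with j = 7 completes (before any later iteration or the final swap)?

[-9,-6,-8,9,-3,2,10,5,-4]

pivot=-4, i=-1
j=0: 10>-4, skip
j=1: -9≤-4, i=0, swap(0,1) ⇒ [-9,10,5,9,-3,2,-6,-8,-4]
j=2: 5>-4, skip
j=3: 9>-4, skip
j=4: -3>-4, skip
j=5: 2>-4, skip
j=6: -6≤-4, i=1, swap(1,6) ⇒ [-9,-6,5,9,-3,2,10,-8,-4]
j=7: -8≤-4, i=2, swap(2,7) ⇒ [-9,-6,-8,9,-3,2,10,5,-4]
(after j=7) a = [-9,-6,-8,9,-3,2,10,5,-4]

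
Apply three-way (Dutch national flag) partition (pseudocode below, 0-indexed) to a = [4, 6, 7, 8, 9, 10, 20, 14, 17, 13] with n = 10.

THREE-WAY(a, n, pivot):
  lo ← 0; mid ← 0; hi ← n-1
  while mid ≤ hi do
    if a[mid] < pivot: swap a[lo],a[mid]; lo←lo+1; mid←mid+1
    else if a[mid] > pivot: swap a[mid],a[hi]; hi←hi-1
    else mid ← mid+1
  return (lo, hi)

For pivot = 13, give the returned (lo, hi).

(6, 6)

pivot = 13; lo=0, mid=0, hi=9
a[mid]=4<13: swap a[0],a[0]; lo=1,mid=1 → [4, 6, 7, 8, 9, 10, 20, 14, 17, 13]
a[mid]=6<13: swap a[1],a[1]; lo=2,mid=2 → [4, 6, 7, 8, 9, 10, 20, 14, 17, 13]
a[mid]=7<13: swap a[2],a[2]; lo=3,mid=3 → [4, 6, 7, 8, 9, 10, 20, 14, 17, 13]
a[mid]=8<13: swap a[3],a[3]; lo=4,mid=4 → [4, 6, 7, 8, 9, 10, 20, 14, 17, 13]
a[mid]=9<13: swap a[4],a[4]; lo=5,mid=5 → [4, 6, 7, 8, 9, 10, 20, 14, 17, 13]
a[mid]=10<13: swap a[5],a[5]; lo=6,mid=6 → [4, 6, 7, 8, 9, 10, 20, 14, 17, 13]
a[mid]=20>13: swap a[6],a[9]; hi=8 → [4, 6, 7, 8, 9, 10, 13, 14, 17, 20]
a[mid]=13=13: mid=7
a[mid]=14>13: swap a[7],a[8]; hi=7 → [4, 6, 7, 8, 9, 10, 13, 17, 14, 20]
a[mid]=17>13: swap a[7],a[7]; hi=6 → [4, 6, 7, 8, 9, 10, 13, 17, 14, 20]
end: lo=6, hi=6; a = [4, 6, 7, 8, 9, 10, 13, 17, 14, 20]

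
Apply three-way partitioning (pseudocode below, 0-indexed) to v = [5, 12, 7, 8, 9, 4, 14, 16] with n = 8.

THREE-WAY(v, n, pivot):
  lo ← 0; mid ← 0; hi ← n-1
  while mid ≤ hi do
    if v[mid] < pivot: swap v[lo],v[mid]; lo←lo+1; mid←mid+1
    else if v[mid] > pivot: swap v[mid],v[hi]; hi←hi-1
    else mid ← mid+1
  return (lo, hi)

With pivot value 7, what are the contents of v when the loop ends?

pivot = 7; lo=0, mid=0, hi=7
v[mid]=5<7: swap v[0],v[0]; lo=1,mid=1 → [5, 12, 7, 8, 9, 4, 14, 16]
v[mid]=12>7: swap v[1],v[7]; hi=6 → [5, 16, 7, 8, 9, 4, 14, 12]
v[mid]=16>7: swap v[1],v[6]; hi=5 → [5, 14, 7, 8, 9, 4, 16, 12]
v[mid]=14>7: swap v[1],v[5]; hi=4 → [5, 4, 7, 8, 9, 14, 16, 12]
v[mid]=4<7: swap v[1],v[1]; lo=2,mid=2 → [5, 4, 7, 8, 9, 14, 16, 12]
v[mid]=7=7: mid=3
v[mid]=8>7: swap v[3],v[4]; hi=3 → [5, 4, 7, 9, 8, 14, 16, 12]
v[mid]=9>7: swap v[3],v[3]; hi=2 → [5, 4, 7, 9, 8, 14, 16, 12]
end: lo=2, hi=2; v = [5, 4, 7, 9, 8, 14, 16, 12]

[5, 4, 7, 9, 8, 14, 16, 12]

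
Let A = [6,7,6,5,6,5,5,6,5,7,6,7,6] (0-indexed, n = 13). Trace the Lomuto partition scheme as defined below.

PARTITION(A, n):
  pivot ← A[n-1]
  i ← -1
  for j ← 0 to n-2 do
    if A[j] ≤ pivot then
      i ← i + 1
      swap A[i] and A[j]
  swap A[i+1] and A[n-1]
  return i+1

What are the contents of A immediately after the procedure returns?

pivot = A[12] = 6; i = -1
j=0: A[0]=6 ≤ 6 → i=0, swap A[0],A[0] (no change) → [6,7,6,5,6,5,5,6,5,7,6,7,6]
j=1: A[1]=7 > 6 → no swap
j=2: A[2]=6 ≤ 6 → i=1, swap A[1],A[2] → [6,6,7,5,6,5,5,6,5,7,6,7,6]
j=3: A[3]=5 ≤ 6 → i=2, swap A[2],A[3] → [6,6,5,7,6,5,5,6,5,7,6,7,6]
j=4: A[4]=6 ≤ 6 → i=3, swap A[3],A[4] → [6,6,5,6,7,5,5,6,5,7,6,7,6]
j=5: A[5]=5 ≤ 6 → i=4, swap A[4],A[5] → [6,6,5,6,5,7,5,6,5,7,6,7,6]
j=6: A[6]=5 ≤ 6 → i=5, swap A[5],A[6] → [6,6,5,6,5,5,7,6,5,7,6,7,6]
j=7: A[7]=6 ≤ 6 → i=6, swap A[6],A[7] → [6,6,5,6,5,5,6,7,5,7,6,7,6]
j=8: A[8]=5 ≤ 6 → i=7, swap A[7],A[8] → [6,6,5,6,5,5,6,5,7,7,6,7,6]
j=9: A[9]=7 > 6 → no swap
j=10: A[10]=6 ≤ 6 → i=8, swap A[8],A[10] → [6,6,5,6,5,5,6,5,6,7,7,7,6]
j=11: A[11]=7 > 6 → no swap
final swap A[9],A[12] → [6,6,5,6,5,5,6,5,6,6,7,7,7]; return 9

[6,6,5,6,5,5,6,5,6,6,7,7,7]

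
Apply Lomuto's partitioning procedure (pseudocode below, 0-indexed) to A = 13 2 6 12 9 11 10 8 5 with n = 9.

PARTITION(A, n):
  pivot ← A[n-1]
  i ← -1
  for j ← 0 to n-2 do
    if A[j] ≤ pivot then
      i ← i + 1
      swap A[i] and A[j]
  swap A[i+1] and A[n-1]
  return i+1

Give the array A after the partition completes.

pivot=5, i=-1
j=0: 13>5, skip
j=1: 2≤5, i=0, swap(0,1) ⇒ 2 13 6 12 9 11 10 8 5
j=2: 6>5, skip
j=3: 12>5, skip
j=4: 9>5, skip
j=5: 11>5, skip
j=6: 10>5, skip
j=7: 8>5, skip
swap(1,8) ⇒ 2 5 6 12 9 11 10 8 13; return 1

2 5 6 12 9 11 10 8 13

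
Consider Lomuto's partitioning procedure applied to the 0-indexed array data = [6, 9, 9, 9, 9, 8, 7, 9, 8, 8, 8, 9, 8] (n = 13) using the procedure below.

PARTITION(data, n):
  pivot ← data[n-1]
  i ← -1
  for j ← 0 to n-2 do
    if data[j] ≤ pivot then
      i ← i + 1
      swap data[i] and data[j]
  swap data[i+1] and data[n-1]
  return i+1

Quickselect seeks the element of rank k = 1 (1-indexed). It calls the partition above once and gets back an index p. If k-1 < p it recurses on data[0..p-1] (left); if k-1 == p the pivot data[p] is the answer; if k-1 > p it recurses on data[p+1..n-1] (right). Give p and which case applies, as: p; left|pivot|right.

6; left

pivot = data[12] = 8; i = -1
j=0: data[0]=6 ≤ 8 → i=0, swap data[0],data[0] (no change) → [6, 9, 9, 9, 9, 8, 7, 9, 8, 8, 8, 9, 8]
j=1: data[1]=9 > 8 → no swap
j=2: data[2]=9 > 8 → no swap
j=3: data[3]=9 > 8 → no swap
j=4: data[4]=9 > 8 → no swap
j=5: data[5]=8 ≤ 8 → i=1, swap data[1],data[5] → [6, 8, 9, 9, 9, 9, 7, 9, 8, 8, 8, 9, 8]
j=6: data[6]=7 ≤ 8 → i=2, swap data[2],data[6] → [6, 8, 7, 9, 9, 9, 9, 9, 8, 8, 8, 9, 8]
j=7: data[7]=9 > 8 → no swap
j=8: data[8]=8 ≤ 8 → i=3, swap data[3],data[8] → [6, 8, 7, 8, 9, 9, 9, 9, 9, 8, 8, 9, 8]
j=9: data[9]=8 ≤ 8 → i=4, swap data[4],data[9] → [6, 8, 7, 8, 8, 9, 9, 9, 9, 9, 8, 9, 8]
j=10: data[10]=8 ≤ 8 → i=5, swap data[5],data[10] → [6, 8, 7, 8, 8, 8, 9, 9, 9, 9, 9, 9, 8]
j=11: data[11]=9 > 8 → no swap
final swap data[6],data[12] → [6, 8, 7, 8, 8, 8, 8, 9, 9, 9, 9, 9, 9]; return 6
p = 6; k-1 = 0 < 6 ⇒ left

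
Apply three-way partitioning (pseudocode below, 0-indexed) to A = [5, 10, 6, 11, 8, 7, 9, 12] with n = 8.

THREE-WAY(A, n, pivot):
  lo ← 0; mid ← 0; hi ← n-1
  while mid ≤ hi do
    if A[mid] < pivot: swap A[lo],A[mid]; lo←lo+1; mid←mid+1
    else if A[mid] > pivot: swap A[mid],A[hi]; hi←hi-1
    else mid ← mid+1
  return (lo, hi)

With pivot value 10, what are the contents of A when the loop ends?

[5, 6, 9, 8, 7, 10, 12, 11]

lo=0 mid=0 hi=7
5<10: swap(0,0), lo=1 mid=1 ⇒ [5, 10, 6, 11, 8, 7, 9, 12]
10=10: mid=2
6<10: swap(1,2), lo=2 mid=3 ⇒ [5, 6, 10, 11, 8, 7, 9, 12]
11>10: swap(3,7), hi=6 ⇒ [5, 6, 10, 12, 8, 7, 9, 11]
12>10: swap(3,6), hi=5 ⇒ [5, 6, 10, 9, 8, 7, 12, 11]
9<10: swap(2,3), lo=3 mid=4 ⇒ [5, 6, 9, 10, 8, 7, 12, 11]
8<10: swap(3,4), lo=4 mid=5 ⇒ [5, 6, 9, 8, 10, 7, 12, 11]
7<10: swap(4,5), lo=5 mid=6 ⇒ [5, 6, 9, 8, 7, 10, 12, 11]
done. lo=5 hi=5; A=[5, 6, 9, 8, 7, 10, 12, 11]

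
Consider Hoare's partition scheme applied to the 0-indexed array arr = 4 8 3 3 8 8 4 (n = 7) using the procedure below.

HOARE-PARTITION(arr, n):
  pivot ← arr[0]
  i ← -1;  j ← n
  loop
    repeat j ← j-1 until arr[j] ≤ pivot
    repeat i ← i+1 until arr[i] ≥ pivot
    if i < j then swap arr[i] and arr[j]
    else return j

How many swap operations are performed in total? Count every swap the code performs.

2

pivot = arr[0] = 4; i = -1, j = 7
j→6 (arr[6]=4≤4), i→0 (arr[0]=4≥4); i<j, swap → 4 8 3 3 8 8 4
j→3 (arr[3]=3≤4), i→1 (arr[1]=8≥4); i<j, swap → 4 3 3 8 8 8 4
j→2, i→3; i≥j, return j=2. arr = 4 3 3 8 8 8 4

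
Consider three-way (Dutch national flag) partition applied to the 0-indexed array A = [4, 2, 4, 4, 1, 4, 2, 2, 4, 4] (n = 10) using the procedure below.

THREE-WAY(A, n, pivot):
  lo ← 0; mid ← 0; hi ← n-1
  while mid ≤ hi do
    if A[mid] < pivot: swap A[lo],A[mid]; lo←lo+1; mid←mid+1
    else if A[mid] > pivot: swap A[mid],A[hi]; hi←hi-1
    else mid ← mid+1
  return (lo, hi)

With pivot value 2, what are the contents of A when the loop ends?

lo=0 mid=0 hi=9
4>2: swap(0,9), hi=8 ⇒ [4, 2, 4, 4, 1, 4, 2, 2, 4, 4]
4>2: swap(0,8), hi=7 ⇒ [4, 2, 4, 4, 1, 4, 2, 2, 4, 4]
4>2: swap(0,7), hi=6 ⇒ [2, 2, 4, 4, 1, 4, 2, 4, 4, 4]
2=2: mid=1
2=2: mid=2
4>2: swap(2,6), hi=5 ⇒ [2, 2, 2, 4, 1, 4, 4, 4, 4, 4]
2=2: mid=3
4>2: swap(3,5), hi=4 ⇒ [2, 2, 2, 4, 1, 4, 4, 4, 4, 4]
4>2: swap(3,4), hi=3 ⇒ [2, 2, 2, 1, 4, 4, 4, 4, 4, 4]
1<2: swap(0,3), lo=1 mid=4 ⇒ [1, 2, 2, 2, 4, 4, 4, 4, 4, 4]
done. lo=1 hi=3; A=[1, 2, 2, 2, 4, 4, 4, 4, 4, 4]

[1, 2, 2, 2, 4, 4, 4, 4, 4, 4]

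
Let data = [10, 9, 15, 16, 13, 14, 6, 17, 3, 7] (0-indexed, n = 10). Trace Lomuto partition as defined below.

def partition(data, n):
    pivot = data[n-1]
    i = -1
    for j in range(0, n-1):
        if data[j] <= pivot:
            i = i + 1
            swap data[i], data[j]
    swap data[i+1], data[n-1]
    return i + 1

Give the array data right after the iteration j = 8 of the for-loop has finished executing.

pivot=7, i=-1
j=0: 10>7, skip
j=1: 9>7, skip
j=2: 15>7, skip
j=3: 16>7, skip
j=4: 13>7, skip
j=5: 14>7, skip
j=6: 6≤7, i=0, swap(0,6) ⇒ [6, 9, 15, 16, 13, 14, 10, 17, 3, 7]
j=7: 17>7, skip
j=8: 3≤7, i=1, swap(1,8) ⇒ [6, 3, 15, 16, 13, 14, 10, 17, 9, 7]
(after j=8) data = [6, 3, 15, 16, 13, 14, 10, 17, 9, 7]

[6, 3, 15, 16, 13, 14, 10, 17, 9, 7]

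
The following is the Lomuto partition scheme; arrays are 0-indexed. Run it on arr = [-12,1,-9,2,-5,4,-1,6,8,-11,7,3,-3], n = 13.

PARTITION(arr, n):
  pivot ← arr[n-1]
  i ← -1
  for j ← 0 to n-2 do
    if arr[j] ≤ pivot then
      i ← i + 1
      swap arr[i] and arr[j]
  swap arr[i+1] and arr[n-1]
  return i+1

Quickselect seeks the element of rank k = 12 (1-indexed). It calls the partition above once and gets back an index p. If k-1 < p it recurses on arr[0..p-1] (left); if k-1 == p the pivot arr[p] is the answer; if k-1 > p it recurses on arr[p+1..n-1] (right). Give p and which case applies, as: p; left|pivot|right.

4; right

pivot=-3, i=-1
j=0: -12≤-3, i=0, swap(0,0) ⇒ [-12,1,-9,2,-5,4,-1,6,8,-11,7,3,-3]
j=1: 1>-3, skip
j=2: -9≤-3, i=1, swap(1,2) ⇒ [-12,-9,1,2,-5,4,-1,6,8,-11,7,3,-3]
j=3: 2>-3, skip
j=4: -5≤-3, i=2, swap(2,4) ⇒ [-12,-9,-5,2,1,4,-1,6,8,-11,7,3,-3]
j=5: 4>-3, skip
j=6: -1>-3, skip
j=7: 6>-3, skip
j=8: 8>-3, skip
j=9: -11≤-3, i=3, swap(3,9) ⇒ [-12,-9,-5,-11,1,4,-1,6,8,2,7,3,-3]
j=10: 7>-3, skip
j=11: 3>-3, skip
swap(4,12) ⇒ [-12,-9,-5,-11,-3,4,-1,6,8,2,7,3,1]; return 4
p = 4; k-1 = 11 > 4 ⇒ right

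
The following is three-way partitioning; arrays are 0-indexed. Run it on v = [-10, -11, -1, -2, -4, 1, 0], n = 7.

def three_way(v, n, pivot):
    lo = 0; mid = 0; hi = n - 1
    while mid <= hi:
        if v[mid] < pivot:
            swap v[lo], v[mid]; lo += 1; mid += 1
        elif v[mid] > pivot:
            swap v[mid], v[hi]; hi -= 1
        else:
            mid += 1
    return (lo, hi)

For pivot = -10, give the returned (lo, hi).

pivot = -10; lo=0, mid=0, hi=6
v[mid]=-10=-10: mid=1
v[mid]=-11<-10: swap v[0],v[1]; lo=1,mid=2 → [-11, -10, -1, -2, -4, 1, 0]
v[mid]=-1>-10: swap v[2],v[6]; hi=5 → [-11, -10, 0, -2, -4, 1, -1]
v[mid]=0>-10: swap v[2],v[5]; hi=4 → [-11, -10, 1, -2, -4, 0, -1]
v[mid]=1>-10: swap v[2],v[4]; hi=3 → [-11, -10, -4, -2, 1, 0, -1]
v[mid]=-4>-10: swap v[2],v[3]; hi=2 → [-11, -10, -2, -4, 1, 0, -1]
v[mid]=-2>-10: swap v[2],v[2]; hi=1 → [-11, -10, -2, -4, 1, 0, -1]
end: lo=1, hi=1; v = [-11, -10, -2, -4, 1, 0, -1]

(1, 1)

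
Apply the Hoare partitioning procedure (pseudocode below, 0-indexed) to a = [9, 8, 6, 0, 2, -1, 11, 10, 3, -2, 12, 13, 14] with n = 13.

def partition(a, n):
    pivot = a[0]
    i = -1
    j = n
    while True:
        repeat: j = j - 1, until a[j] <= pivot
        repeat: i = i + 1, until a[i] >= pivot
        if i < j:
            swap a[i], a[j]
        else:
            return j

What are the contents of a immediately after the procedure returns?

pivot = a[0] = 9; i = -1, j = 13
j→9 (a[9]=-2≤9), i→0 (a[0]=9≥9); i<j, swap → [-2, 8, 6, 0, 2, -1, 11, 10, 3, 9, 12, 13, 14]
j→8 (a[8]=3≤9), i→6 (a[6]=11≥9); i<j, swap → [-2, 8, 6, 0, 2, -1, 3, 10, 11, 9, 12, 13, 14]
j→6, i→7; i≥j, return j=6. a = [-2, 8, 6, 0, 2, -1, 3, 10, 11, 9, 12, 13, 14]

[-2, 8, 6, 0, 2, -1, 3, 10, 11, 9, 12, 13, 14]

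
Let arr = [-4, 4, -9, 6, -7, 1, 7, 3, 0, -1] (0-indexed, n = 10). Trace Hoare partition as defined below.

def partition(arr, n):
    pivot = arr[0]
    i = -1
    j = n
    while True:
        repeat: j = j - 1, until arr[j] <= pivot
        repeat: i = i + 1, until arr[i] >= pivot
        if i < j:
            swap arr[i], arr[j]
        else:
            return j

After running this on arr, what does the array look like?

pivot = arr[0] = -4; i = -1, j = 10
j→4 (arr[4]=-7≤-4), i→0 (arr[0]=-4≥-4); i<j, swap → [-7, 4, -9, 6, -4, 1, 7, 3, 0, -1]
j→2 (arr[2]=-9≤-4), i→1 (arr[1]=4≥-4); i<j, swap → [-7, -9, 4, 6, -4, 1, 7, 3, 0, -1]
j→1, i→2; i≥j, return j=1. arr = [-7, -9, 4, 6, -4, 1, 7, 3, 0, -1]

[-7, -9, 4, 6, -4, 1, 7, 3, 0, -1]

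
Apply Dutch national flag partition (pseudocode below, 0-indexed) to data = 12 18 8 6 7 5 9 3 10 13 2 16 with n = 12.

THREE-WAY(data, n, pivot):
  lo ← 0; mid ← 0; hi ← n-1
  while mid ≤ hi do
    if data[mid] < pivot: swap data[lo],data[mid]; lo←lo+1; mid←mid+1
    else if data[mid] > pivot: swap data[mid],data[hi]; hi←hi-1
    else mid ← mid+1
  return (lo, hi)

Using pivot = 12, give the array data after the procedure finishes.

2 8 6 7 5 9 3 10 12 13 16 18

pivot = 12; lo=0, mid=0, hi=11
data[mid]=12=12: mid=1
data[mid]=18>12: swap data[1],data[11]; hi=10 → 12 16 8 6 7 5 9 3 10 13 2 18
data[mid]=16>12: swap data[1],data[10]; hi=9 → 12 2 8 6 7 5 9 3 10 13 16 18
data[mid]=2<12: swap data[0],data[1]; lo=1,mid=2 → 2 12 8 6 7 5 9 3 10 13 16 18
data[mid]=8<12: swap data[1],data[2]; lo=2,mid=3 → 2 8 12 6 7 5 9 3 10 13 16 18
data[mid]=6<12: swap data[2],data[3]; lo=3,mid=4 → 2 8 6 12 7 5 9 3 10 13 16 18
data[mid]=7<12: swap data[3],data[4]; lo=4,mid=5 → 2 8 6 7 12 5 9 3 10 13 16 18
data[mid]=5<12: swap data[4],data[5]; lo=5,mid=6 → 2 8 6 7 5 12 9 3 10 13 16 18
data[mid]=9<12: swap data[5],data[6]; lo=6,mid=7 → 2 8 6 7 5 9 12 3 10 13 16 18
data[mid]=3<12: swap data[6],data[7]; lo=7,mid=8 → 2 8 6 7 5 9 3 12 10 13 16 18
data[mid]=10<12: swap data[7],data[8]; lo=8,mid=9 → 2 8 6 7 5 9 3 10 12 13 16 18
data[mid]=13>12: swap data[9],data[9]; hi=8 → 2 8 6 7 5 9 3 10 12 13 16 18
end: lo=8, hi=8; data = 2 8 6 7 5 9 3 10 12 13 16 18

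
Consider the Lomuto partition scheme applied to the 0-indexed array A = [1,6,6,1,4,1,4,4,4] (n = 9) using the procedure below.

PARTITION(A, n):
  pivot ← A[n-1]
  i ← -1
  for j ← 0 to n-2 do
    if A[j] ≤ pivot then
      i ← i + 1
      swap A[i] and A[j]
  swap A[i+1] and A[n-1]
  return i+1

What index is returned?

pivot=4, i=-1
j=0: 1≤4, i=0, swap(0,0) ⇒ [1,6,6,1,4,1,4,4,4]
j=1: 6>4, skip
j=2: 6>4, skip
j=3: 1≤4, i=1, swap(1,3) ⇒ [1,1,6,6,4,1,4,4,4]
j=4: 4≤4, i=2, swap(2,4) ⇒ [1,1,4,6,6,1,4,4,4]
j=5: 1≤4, i=3, swap(3,5) ⇒ [1,1,4,1,6,6,4,4,4]
j=6: 4≤4, i=4, swap(4,6) ⇒ [1,1,4,1,4,6,6,4,4]
j=7: 4≤4, i=5, swap(5,7) ⇒ [1,1,4,1,4,4,6,6,4]
swap(6,8) ⇒ [1,1,4,1,4,4,4,6,6]; return 6

6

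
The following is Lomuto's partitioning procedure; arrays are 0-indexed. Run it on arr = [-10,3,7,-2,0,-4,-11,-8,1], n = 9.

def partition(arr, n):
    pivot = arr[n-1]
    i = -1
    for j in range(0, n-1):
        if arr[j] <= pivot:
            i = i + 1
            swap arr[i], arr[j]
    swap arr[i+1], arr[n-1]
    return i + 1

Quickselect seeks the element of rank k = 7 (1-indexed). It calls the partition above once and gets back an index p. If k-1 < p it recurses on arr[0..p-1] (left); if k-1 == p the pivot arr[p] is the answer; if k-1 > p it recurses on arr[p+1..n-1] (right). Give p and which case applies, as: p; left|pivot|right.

6; pivot

pivot = arr[8] = 1; i = -1
j=0: arr[0]=-10 ≤ 1 → i=0, swap arr[0],arr[0] (no change) → [-10,3,7,-2,0,-4,-11,-8,1]
j=1: arr[1]=3 > 1 → no swap
j=2: arr[2]=7 > 1 → no swap
j=3: arr[3]=-2 ≤ 1 → i=1, swap arr[1],arr[3] → [-10,-2,7,3,0,-4,-11,-8,1]
j=4: arr[4]=0 ≤ 1 → i=2, swap arr[2],arr[4] → [-10,-2,0,3,7,-4,-11,-8,1]
j=5: arr[5]=-4 ≤ 1 → i=3, swap arr[3],arr[5] → [-10,-2,0,-4,7,3,-11,-8,1]
j=6: arr[6]=-11 ≤ 1 → i=4, swap arr[4],arr[6] → [-10,-2,0,-4,-11,3,7,-8,1]
j=7: arr[7]=-8 ≤ 1 → i=5, swap arr[5],arr[7] → [-10,-2,0,-4,-11,-8,7,3,1]
final swap arr[6],arr[8] → [-10,-2,0,-4,-11,-8,1,3,7]; return 6
p = 6; k-1 = 6 == 6 ⇒ pivot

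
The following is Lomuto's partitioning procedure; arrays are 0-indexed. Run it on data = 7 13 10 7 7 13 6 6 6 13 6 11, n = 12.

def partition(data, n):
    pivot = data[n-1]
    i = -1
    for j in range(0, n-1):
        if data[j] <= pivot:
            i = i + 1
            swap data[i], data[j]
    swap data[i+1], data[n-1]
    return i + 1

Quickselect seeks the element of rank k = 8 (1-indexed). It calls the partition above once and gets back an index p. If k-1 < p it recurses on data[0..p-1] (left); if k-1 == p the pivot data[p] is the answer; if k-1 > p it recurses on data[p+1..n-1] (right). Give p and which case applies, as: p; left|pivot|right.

8; left

pivot=11, i=-1
j=0: 7≤11, i=0, swap(0,0) ⇒ 7 13 10 7 7 13 6 6 6 13 6 11
j=1: 13>11, skip
j=2: 10≤11, i=1, swap(1,2) ⇒ 7 10 13 7 7 13 6 6 6 13 6 11
j=3: 7≤11, i=2, swap(2,3) ⇒ 7 10 7 13 7 13 6 6 6 13 6 11
j=4: 7≤11, i=3, swap(3,4) ⇒ 7 10 7 7 13 13 6 6 6 13 6 11
j=5: 13>11, skip
j=6: 6≤11, i=4, swap(4,6) ⇒ 7 10 7 7 6 13 13 6 6 13 6 11
j=7: 6≤11, i=5, swap(5,7) ⇒ 7 10 7 7 6 6 13 13 6 13 6 11
j=8: 6≤11, i=6, swap(6,8) ⇒ 7 10 7 7 6 6 6 13 13 13 6 11
j=9: 13>11, skip
j=10: 6≤11, i=7, swap(7,10) ⇒ 7 10 7 7 6 6 6 6 13 13 13 11
swap(8,11) ⇒ 7 10 7 7 6 6 6 6 11 13 13 13; return 8
p = 8; k-1 = 7 < 8 ⇒ left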